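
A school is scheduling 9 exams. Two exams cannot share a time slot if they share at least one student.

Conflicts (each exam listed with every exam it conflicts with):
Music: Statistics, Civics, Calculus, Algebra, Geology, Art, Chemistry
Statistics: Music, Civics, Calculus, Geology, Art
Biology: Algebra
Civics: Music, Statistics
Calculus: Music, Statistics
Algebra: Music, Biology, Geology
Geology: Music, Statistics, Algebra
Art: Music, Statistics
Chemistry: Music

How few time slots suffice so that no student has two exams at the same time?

Music, Statistics, Calculus pairwise conflict, so at least 3 time slots are needed.
Using 3 time slots: Music=1, Statistics=2, Biology=1, Civics=3, Calculus=3, Algebra=2, Geology=3, Art=3, Chemistry=2. Every pair that conflicts lands in different time slots.

3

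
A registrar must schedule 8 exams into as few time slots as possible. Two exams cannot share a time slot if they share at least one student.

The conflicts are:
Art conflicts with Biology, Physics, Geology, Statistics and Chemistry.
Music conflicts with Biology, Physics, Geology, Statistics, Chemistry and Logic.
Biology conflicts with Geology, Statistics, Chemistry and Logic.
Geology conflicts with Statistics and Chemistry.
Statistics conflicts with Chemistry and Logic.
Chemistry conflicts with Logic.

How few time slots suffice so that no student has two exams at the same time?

5

Art, Biology, Geology, Statistics, Chemistry pairwise conflict, so at least 5 time slots are needed.
5 time slots suffice: time slot 1 → {Biology, Physics}; time slot 2 → {Art, Music}; time slot 3 → {Statistics}; time slot 4 → {Chemistry}; time slot 5 → {Geology, Logic}. Each listed conflict is separated.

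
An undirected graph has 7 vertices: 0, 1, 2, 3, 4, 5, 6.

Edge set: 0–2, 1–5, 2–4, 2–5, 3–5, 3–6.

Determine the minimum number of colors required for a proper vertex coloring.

2

0 and 2 are adjacent, so at least 2 colors are needed.
2 colors suffice: color red → {0, 4, 5, 6}; color blue → {1, 2, 3}. Every edge joins two different colors.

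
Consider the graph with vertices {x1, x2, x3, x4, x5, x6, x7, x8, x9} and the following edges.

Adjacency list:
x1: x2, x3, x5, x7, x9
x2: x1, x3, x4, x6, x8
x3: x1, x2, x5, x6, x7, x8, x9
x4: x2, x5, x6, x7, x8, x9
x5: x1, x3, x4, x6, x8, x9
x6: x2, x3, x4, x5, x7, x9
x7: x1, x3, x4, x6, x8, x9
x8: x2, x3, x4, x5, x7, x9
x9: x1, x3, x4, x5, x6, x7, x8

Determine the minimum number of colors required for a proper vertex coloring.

4

x3, x6, x7, x9 are mutually adjacent (a clique of size 4), so at least 4 colors are needed.
4 colors suffice: color red → {x2, x9}; color blue → {x3, x4}; color green → {x5, x7}; color yellow → {x1, x6, x8}. Each edge has distinct colors on its endpoints.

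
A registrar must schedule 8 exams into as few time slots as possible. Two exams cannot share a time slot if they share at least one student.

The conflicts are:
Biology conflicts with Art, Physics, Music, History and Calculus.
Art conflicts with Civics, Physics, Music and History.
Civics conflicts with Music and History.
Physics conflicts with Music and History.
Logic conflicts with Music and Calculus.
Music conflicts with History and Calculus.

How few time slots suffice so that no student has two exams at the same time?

Biology, Art, Physics, Music, History all conflict with each other, so at least 5 time slots are needed.
Using 5 time slots: Biology=4, Art=2, Civics=4, Physics=5, Logic=3, Music=1, History=3, Calculus=2. No two conflicting exams share a time slot.

5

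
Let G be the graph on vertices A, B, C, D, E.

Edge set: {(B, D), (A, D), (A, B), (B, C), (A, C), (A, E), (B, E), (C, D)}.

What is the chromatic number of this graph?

4

A, B, C, D are pairwise adjacent (a clique of size 4), so at least 4 colors are needed.
One proper 4-coloring: A=2, B=1, C=3, D=4, E=3. Every edge joins two different colors.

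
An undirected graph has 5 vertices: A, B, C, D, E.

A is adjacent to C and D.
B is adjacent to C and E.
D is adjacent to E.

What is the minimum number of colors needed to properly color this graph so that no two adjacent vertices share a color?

3

The cycle B-C-A-D-E-B has odd length 5, so it cannot be 2-colored; at least 3 colors are needed.
3 colors suffice: color 1 → {A, E}; color 2 → {C, D}; color 3 → {B}. No two adjacent vertices share a color.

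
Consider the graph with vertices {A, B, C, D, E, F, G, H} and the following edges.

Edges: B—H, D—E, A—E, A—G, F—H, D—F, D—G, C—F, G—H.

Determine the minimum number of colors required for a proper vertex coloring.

2

A and E are adjacent, so at least 2 colors are needed.
2 colors suffice: color 1 → {B, E, F, G}; color 2 → {A, C, D, H}. Every edge joins two different colors.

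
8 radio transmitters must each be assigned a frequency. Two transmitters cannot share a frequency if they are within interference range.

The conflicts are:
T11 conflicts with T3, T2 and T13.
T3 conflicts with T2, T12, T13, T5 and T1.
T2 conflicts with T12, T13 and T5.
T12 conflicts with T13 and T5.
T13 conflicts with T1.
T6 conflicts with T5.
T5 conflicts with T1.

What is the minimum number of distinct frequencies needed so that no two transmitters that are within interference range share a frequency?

T3, T2, T12, T13 are mutually in conflict, so at least 4 frequencies are needed.
4 frequencies suffice: frequency 1 → {T3, T6}; frequency 2 → {T2, T1}; frequency 3 → {T13, T5}; frequency 4 → {T11, T12}. Every pair that conflicts lands in different frequencies.

4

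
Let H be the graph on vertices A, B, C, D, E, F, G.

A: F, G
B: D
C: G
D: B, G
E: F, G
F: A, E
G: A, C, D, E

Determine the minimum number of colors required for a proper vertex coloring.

2

C and G are adjacent, so at least 2 colors are needed.
A valid assignment using 2 colors: A=blue, B=red, C=blue, D=blue, E=blue, F=red, G=red. Every edge joins two different colors.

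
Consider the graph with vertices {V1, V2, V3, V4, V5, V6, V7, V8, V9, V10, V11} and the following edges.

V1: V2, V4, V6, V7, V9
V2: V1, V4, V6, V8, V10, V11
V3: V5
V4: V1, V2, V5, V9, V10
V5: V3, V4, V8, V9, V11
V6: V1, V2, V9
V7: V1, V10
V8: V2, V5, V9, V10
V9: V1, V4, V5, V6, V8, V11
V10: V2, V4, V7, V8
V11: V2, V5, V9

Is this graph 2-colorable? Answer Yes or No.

No

V5, V9, V11 form a triangle, so at least 3 colors are needed.
So 2 colors are not enough.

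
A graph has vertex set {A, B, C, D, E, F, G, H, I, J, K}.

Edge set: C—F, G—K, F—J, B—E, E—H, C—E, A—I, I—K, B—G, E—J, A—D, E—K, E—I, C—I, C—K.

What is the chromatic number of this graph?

4

C, E, I, K are pairwise adjacent (a clique of size 4), so at least 4 colors are needed.
4 colors suffice: color 1 → {A, E, F, G}; color 2 → {B, D, H, J, K}; color 3 → {C}; color 4 → {I}. Every edge joins two different colors.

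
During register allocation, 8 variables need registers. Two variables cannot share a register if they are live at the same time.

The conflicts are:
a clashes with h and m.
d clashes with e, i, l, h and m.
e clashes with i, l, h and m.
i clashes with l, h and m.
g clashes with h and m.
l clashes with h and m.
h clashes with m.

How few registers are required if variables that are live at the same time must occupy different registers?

d, e, i, l, h, m are mutually in conflict, so at least 6 registers are needed.
6 registers suffice: a=3, d=4, e=6, i=3, g=3, l=5, h=2, m=1. Each listed conflict is separated.

6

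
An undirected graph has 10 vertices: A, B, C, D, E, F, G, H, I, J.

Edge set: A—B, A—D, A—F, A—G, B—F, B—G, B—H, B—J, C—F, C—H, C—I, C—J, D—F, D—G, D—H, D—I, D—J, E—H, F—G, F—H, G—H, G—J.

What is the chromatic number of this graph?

4

D, F, G, H are mutually adjacent (a clique of size 4), so at least 4 colors are needed.
4 colors suffice: color 1 → {C, E, G}; color 2 → {B, D}; color 3 → {F, I, J}; color 4 → {A, H}. Each edge has distinct colors on its endpoints.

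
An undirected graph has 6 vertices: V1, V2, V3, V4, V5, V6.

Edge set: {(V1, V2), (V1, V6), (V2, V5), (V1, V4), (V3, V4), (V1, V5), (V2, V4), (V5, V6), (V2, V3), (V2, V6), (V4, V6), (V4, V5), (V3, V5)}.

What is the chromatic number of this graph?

5

V1, V2, V4, V5, V6 are pairwise adjacent (a clique of size 5), so at least 5 colors are needed.
5 colors suffice: color R → {V4}; color B → {V5}; color G → {V2}; color Y → {V3, V6}; color P → {V1}. No two adjacent vertices share a color.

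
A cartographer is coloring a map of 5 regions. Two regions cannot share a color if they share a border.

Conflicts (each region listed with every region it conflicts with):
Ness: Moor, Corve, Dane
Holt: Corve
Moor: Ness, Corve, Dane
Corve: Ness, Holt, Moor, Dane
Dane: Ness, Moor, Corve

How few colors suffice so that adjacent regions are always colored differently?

Ness, Moor, Corve, Dane are mutually in conflict, so at least 4 colors are needed.
4 colors suffice: color 1 → {Corve}; color 2 → {Holt, Moor}; color 3 → {Dane}; color 4 → {Ness}. Each listed conflict is separated.

4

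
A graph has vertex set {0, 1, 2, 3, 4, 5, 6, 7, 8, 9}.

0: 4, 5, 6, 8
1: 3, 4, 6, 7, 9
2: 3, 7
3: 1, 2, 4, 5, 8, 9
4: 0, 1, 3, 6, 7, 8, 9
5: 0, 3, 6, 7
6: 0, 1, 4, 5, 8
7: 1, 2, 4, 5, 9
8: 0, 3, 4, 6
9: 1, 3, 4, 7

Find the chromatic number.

0, 4, 6, 8 form a clique, so at least 4 colors are needed.
One proper 4-coloring: 0=d, 1=c, 2=a, 3=b, 4=a, 5=a, 6=b, 7=b, 8=c, 9=d. Every edge joins two different colors.

4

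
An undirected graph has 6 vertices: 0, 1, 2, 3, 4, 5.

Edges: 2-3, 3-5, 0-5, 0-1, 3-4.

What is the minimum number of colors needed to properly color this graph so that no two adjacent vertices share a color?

2

3 and 5 are adjacent, so at least 2 colors are needed.
2 colors suffice: color red → {0, 3}; color blue → {1, 2, 4, 5}. No two adjacent vertices share a color.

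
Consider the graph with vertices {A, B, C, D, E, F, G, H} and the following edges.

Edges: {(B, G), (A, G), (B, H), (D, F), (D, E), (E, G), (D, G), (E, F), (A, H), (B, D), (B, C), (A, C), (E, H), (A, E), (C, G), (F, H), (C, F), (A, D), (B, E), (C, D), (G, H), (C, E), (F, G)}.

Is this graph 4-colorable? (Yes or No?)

B, C, D, E, G are pairwise adjacent (a clique of size 5), so at least 5 colors are needed.
So 4 colors are not enough.

No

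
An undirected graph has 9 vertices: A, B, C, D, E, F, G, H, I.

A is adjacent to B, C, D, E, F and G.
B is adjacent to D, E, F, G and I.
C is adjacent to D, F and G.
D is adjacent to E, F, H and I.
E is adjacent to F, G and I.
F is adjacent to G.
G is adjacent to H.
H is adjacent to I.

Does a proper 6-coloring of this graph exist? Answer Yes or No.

The chromatic number is 5. A, B, E, F, G are mutually adjacent (a clique of size 5), so at least 5 colors are needed.
5 colors suffice: color red → {D, G}; color blue → {B, C, H}; color green → {E}; color yellow → {A, I}; color purple → {F}.
Since 6 ≥ 5, a proper 6-coloring certainly exists.

Yes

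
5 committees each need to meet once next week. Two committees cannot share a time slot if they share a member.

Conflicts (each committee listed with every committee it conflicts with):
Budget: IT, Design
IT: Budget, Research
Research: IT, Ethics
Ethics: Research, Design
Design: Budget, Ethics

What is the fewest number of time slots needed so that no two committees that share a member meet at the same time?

The cycle Budget-IT-Research-Ethics-Design-Budget has odd length 5, so it cannot be 2-colored; at least 3 time slots are needed.
3 time slots suffice: time slot 1 → {Research, Design}; time slot 2 → {IT, Ethics}; time slot 3 → {Budget}. No two conflicting committees share a time slot.

3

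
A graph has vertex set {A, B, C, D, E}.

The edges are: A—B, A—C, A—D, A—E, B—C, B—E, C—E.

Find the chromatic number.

4

A, B, C, E are pairwise adjacent (a clique of size 4), so at least 4 colors are needed.
4 colors suffice: color 1 → {A}; color 2 → {B, D}; color 3 → {E}; color 4 → {C}. Every edge joins two different colors.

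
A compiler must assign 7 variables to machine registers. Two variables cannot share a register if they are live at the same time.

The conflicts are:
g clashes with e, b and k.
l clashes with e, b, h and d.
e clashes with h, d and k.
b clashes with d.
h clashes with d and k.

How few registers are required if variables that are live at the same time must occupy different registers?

4

l, e, h, d are mutually in conflict, so at least 4 registers are needed.
4 registers suffice: g=2, l=2, e=1, b=1, h=4, d=3, k=3. No two conflicting variables share a register.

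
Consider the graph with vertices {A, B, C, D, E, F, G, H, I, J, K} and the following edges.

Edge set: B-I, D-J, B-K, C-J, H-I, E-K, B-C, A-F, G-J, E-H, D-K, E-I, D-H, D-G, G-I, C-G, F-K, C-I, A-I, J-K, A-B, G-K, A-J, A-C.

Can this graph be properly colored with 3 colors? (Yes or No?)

No

A, B, C, I are mutually adjacent (a clique of size 4), so at least 4 colors are needed.
So 3 colors are not enough.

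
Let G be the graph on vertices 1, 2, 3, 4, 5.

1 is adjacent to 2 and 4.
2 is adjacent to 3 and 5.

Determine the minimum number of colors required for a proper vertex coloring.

1 and 4 are adjacent, so at least 2 colors are needed.
2 colors suffice: 1=b, 2=a, 3=b, 4=a, 5=b. Each edge has distinct colors on its endpoints.

2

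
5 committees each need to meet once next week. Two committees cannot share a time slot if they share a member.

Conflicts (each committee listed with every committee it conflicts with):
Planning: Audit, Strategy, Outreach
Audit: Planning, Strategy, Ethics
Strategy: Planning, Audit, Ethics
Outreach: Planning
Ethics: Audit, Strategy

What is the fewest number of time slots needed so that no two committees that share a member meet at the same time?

3

Planning, Audit, Strategy pairwise conflict, so at least 3 time slots are needed.
3 time slots suffice: time slot 1 → {Planning, Ethics}; time slot 2 → {Strategy, Outreach}; time slot 3 → {Audit}. Every pair that conflicts lands in different time slots.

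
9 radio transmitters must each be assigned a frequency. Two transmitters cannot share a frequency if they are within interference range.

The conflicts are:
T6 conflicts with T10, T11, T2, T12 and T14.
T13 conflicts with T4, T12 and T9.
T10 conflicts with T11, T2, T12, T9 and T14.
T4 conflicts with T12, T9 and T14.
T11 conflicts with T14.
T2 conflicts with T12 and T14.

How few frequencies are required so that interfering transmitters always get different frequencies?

T6, T10, T2, T12 are mutually in conflict, so at least 4 frequencies are needed.
Using 4 frequencies: T6=3, T13=3, T10=1, T4=1, T11=4, T2=4, T12=2, T9=2, T14=2. No two conflicting transmitters share a frequency.

4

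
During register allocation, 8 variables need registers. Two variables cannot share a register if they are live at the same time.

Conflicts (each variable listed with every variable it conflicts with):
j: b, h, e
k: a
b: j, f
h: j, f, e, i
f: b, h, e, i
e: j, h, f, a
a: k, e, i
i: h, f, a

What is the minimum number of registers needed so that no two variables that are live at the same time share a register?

h, f, i are mutually in conflict, so at least 3 registers are needed.
3 registers suffice: register 1 → {b, h, a}; register 2 → {j, k, f}; register 3 → {e, i}. No two conflicting variables share a register.

3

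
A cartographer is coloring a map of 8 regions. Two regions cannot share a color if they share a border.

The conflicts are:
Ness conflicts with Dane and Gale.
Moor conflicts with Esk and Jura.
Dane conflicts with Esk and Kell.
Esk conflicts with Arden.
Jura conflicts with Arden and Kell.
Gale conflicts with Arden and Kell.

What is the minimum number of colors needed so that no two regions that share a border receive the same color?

The cycle Kell-Jura-Moor-Esk-Dane-Kell has odd length 5, so it cannot be 2-colored; at least 3 colors are needed.
3 colors suffice: Ness=2, Moor=2, Dane=1, Esk=3, Jura=1, Gale=1, Arden=2, Kell=2. No two conflicting regions share a color.

3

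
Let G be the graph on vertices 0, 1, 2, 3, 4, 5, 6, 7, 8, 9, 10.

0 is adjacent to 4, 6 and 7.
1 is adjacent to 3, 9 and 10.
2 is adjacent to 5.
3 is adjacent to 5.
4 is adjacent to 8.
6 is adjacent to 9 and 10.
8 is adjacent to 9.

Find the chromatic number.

The cycle 4-8-9-6-0-4 has odd length 5, so it cannot be 2-colored; at least 3 colors are needed.
3 colors suffice: 0=blue, 1=red, 2=blue, 3=blue, 4=red, 5=red, 6=red, 7=red, 8=green, 9=blue, 10=blue. Each edge has distinct colors on its endpoints.

3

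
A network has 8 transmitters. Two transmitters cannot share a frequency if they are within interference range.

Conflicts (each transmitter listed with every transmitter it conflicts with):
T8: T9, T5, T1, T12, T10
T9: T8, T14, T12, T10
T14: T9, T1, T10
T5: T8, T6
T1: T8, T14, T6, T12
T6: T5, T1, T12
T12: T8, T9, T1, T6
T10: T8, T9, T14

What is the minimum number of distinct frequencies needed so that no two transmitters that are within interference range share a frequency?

T8, T9, T12 are mutually in conflict, so at least 3 frequencies are needed.
3 frequencies suffice: T8=1, T9=2, T14=1, T5=2, T1=2, T6=1, T12=3, T10=3. No two conflicting transmitters share a frequency.

3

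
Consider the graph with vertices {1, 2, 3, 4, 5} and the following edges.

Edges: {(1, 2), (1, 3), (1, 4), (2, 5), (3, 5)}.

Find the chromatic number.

3 and 5 are adjacent, so at least 2 colors are needed.
2 colors suffice: color red → {1, 5}; color blue → {2, 3, 4}. Each edge has distinct colors on its endpoints.

2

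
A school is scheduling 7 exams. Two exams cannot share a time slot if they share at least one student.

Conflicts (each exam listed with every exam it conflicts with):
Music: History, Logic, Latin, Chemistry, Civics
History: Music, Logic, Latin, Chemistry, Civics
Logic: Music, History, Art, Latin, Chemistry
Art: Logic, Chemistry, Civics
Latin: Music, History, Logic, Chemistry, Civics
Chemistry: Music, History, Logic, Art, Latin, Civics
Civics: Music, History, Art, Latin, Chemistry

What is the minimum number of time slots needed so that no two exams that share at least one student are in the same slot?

5

Music, History, Latin, Chemistry, Civics pairwise conflict, so at least 5 time slots are needed.
5 time slots suffice: time slot 1 → {Chemistry}; time slot 2 → {History, Art}; time slot 3 → {Logic, Civics}; time slot 4 → {Latin}; time slot 5 → {Music}. Every pair that conflicts lands in different time slots.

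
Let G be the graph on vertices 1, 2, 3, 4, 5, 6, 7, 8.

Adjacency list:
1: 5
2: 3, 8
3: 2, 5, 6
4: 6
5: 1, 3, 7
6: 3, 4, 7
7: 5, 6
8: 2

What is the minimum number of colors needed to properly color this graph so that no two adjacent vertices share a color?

5 and 7 are adjacent, so at least 2 colors are needed.
One proper 2-coloring: 1=b, 2=a, 3=b, 4=b, 5=a, 6=a, 7=b, 8=b. Each edge has distinct colors on its endpoints.

2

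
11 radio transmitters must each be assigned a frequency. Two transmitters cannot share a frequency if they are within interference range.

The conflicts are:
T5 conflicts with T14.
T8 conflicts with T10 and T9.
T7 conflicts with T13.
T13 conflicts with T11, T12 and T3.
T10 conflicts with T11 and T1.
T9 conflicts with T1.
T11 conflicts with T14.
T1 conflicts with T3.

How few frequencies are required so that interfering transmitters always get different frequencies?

3

The cycle T11-T10-T1-T3-T13-T11 has odd length 5, so it cannot be 2-colored; at least 3 frequencies are needed.
3 frequencies suffice: T5=2, T8=1, T7=2, T13=1, T10=2, T9=2, T11=3, T12=2, T14=1, T1=1, T3=2. Each listed conflict is separated.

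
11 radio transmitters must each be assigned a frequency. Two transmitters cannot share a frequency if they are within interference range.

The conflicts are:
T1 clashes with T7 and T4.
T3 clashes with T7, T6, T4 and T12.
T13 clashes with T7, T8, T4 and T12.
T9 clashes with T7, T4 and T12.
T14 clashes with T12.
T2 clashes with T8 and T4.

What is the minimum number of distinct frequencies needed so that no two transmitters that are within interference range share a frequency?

T3 and T6 conflict, so at least 2 frequencies are needed.
2 frequencies suffice: frequency 1 → {T7, T6, T8, T4, T12}; frequency 2 → {T1, T3, T13, T9, T14, T2}. Every pair that conflicts lands in different frequencies.

2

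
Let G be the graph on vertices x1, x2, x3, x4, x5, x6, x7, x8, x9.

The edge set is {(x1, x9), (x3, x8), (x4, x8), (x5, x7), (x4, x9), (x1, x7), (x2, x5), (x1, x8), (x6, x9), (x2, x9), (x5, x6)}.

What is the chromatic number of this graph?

3

The cycle x2-x5-x7-x1-x9-x2 has odd length 5, so it cannot be 2-colored; at least 3 colors are needed.
A valid assignment using 3 colors: x1=blue, x2=blue, x3=blue, x4=blue, x5=red, x6=blue, x7=green, x8=red, x9=red. Each edge has distinct colors on its endpoints.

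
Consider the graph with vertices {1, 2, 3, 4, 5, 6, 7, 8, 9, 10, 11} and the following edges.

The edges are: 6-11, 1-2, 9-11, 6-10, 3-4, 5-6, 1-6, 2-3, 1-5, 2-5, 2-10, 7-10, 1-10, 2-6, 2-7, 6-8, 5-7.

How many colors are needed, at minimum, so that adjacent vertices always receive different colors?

1, 2, 6, 10 are pairwise adjacent (a clique of size 4), so at least 4 colors are needed.
One proper 4-coloring: 1=c, 2=b, 3=a, 4=b, 5=d, 6=a, 7=a, 8=b, 9=a, 10=d, 11=b. Every edge joins two different colors.

4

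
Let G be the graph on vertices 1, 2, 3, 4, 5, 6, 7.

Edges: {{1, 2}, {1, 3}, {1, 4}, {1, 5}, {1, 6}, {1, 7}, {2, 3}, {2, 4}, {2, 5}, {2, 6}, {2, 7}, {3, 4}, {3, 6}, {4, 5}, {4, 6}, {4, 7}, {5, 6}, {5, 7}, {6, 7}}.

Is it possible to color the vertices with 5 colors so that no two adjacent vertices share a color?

1, 2, 4, 5, 6, 7 form a clique, so at least 6 colors are needed.
So 5 colors are not enough.

No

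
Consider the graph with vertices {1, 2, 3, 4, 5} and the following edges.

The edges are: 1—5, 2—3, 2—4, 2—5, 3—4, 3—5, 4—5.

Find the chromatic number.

4

2, 3, 4, 5 are mutually adjacent (a clique of size 4), so at least 4 colors are needed.
4 colors suffice: 1=b, 2=d, 3=c, 4=b, 5=a. No two adjacent vertices share a color.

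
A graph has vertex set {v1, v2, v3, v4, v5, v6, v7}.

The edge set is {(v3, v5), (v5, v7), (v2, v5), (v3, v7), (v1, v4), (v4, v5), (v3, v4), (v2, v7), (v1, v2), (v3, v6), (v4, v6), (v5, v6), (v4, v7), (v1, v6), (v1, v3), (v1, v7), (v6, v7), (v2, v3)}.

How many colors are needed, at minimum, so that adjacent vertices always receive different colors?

5

v3, v4, v5, v6, v7 form a clique, so at least 5 colors are needed.
5 colors suffice: color 1 → {v7}; color 2 → {v3}; color 3 → {v1, v5}; color 4 → {v2, v4}; color 5 → {v6}. Each edge has distinct colors on its endpoints.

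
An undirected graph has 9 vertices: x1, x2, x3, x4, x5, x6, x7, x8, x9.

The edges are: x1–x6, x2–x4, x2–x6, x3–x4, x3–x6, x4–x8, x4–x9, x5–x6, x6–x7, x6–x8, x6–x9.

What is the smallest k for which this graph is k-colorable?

2

x6 and x8 are adjacent, so at least 2 colors are needed.
2 colors suffice: color 1 → {x4, x6}; color 2 → {x1, x2, x3, x5, x7, x8, x9}. Each edge has distinct colors on its endpoints.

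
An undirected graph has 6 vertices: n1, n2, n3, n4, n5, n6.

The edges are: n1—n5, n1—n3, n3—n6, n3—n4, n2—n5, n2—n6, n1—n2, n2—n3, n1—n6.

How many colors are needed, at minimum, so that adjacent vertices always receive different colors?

4

n1, n2, n3, n6 are mutually adjacent (a clique of size 4), so at least 4 colors are needed.
4 colors suffice: color 1 → {n3, n5}; color 2 → {n1, n4}; color 3 → {n2}; color 4 → {n6}. No two adjacent vertices share a color.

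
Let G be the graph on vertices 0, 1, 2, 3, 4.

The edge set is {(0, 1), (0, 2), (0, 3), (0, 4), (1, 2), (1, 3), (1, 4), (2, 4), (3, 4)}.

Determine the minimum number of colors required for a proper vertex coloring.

4

0, 1, 2, 4 are mutually adjacent (a clique of size 4), so at least 4 colors are needed.
4 colors suffice: color red → {4}; color blue → {1}; color green → {0}; color yellow → {2, 3}. Each edge has distinct colors on its endpoints.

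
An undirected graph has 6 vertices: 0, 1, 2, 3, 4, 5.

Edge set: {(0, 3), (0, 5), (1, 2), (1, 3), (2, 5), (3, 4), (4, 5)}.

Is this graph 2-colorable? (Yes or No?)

No

The cycle 2-5-4-3-1-2 has odd length 5, so it cannot be 2-colored; at least 3 colors are needed.
So 2 colors are not enough.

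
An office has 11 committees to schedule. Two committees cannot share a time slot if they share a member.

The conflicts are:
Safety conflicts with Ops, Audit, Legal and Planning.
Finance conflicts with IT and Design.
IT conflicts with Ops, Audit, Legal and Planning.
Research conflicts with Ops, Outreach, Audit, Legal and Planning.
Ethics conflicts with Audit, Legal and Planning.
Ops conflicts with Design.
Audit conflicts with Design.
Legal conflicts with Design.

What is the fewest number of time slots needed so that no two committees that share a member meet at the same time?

Research and Outreach conflict, so at least 2 time slots are needed.
2 time slots suffice: time slot 1 → {Safety, IT, Research, Ethics, Design}; time slot 2 → {Finance, Ops, Outreach, Audit, Legal, Planning}. Each listed conflict is separated.

2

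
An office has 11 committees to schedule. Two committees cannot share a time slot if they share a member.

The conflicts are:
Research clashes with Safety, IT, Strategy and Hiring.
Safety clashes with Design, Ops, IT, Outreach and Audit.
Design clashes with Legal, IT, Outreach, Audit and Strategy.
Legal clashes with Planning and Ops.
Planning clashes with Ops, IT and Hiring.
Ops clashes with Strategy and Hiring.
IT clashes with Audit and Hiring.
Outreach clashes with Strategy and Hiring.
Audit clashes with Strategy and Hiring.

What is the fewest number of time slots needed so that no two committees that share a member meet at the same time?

4

Safety, Design, IT, Audit are mutually in conflict, so at least 4 time slots are needed.
4 time slots suffice: Research=2, Safety=1, Design=2, Legal=1, Planning=4, Ops=2, IT=3, Outreach=3, Audit=4, Strategy=1, Hiring=1. Each listed conflict is separated.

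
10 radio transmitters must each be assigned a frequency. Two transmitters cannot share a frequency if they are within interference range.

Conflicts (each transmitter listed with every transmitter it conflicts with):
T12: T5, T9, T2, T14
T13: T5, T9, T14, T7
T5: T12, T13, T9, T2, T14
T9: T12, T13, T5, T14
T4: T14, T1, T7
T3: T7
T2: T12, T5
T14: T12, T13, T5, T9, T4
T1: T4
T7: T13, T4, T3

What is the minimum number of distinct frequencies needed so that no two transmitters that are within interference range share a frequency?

T12, T5, T9, T14 all conflict with each other, so at least 4 frequencies are needed.
Using 4 frequencies: T12=3, T13=3, T5=1, T9=4, T4=3, T3=2, T2=2, T14=2, T1=1, T7=1. Every pair that conflicts lands in different frequencies.

4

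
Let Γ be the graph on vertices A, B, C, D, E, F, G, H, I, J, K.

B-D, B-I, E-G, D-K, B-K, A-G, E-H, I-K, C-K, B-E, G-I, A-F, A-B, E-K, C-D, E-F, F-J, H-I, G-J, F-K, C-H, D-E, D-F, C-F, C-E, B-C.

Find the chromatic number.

B, C, D, E, K form a clique, so at least 5 colors are needed.
A valid assignment using 5 colors: A=red, B=blue, C=yellow, D=purple, E=red, F=blue, G=blue, H=blue, I=red, J=red, K=green. Each edge has distinct colors on its endpoints.

5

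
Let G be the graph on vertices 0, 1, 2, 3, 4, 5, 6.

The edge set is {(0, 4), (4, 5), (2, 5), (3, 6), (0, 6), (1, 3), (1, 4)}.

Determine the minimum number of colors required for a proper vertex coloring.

The cycle 6-0-4-1-3-6 has odd length 5, so it cannot be 2-colored; at least 3 colors are needed.
A valid assignment using 3 colors: 0=b, 1=b, 2=a, 3=a, 4=a, 5=b, 6=c. No two adjacent vertices share a color.

3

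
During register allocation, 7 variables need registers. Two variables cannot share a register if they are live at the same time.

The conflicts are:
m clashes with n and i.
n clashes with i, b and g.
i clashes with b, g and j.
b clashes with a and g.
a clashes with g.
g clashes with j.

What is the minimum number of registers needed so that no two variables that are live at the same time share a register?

4

n, i, b, g are mutually in conflict, so at least 4 registers are needed.
A valid assignment using 4 registers: m=1, n=3, i=2, b=4, a=2, g=1, j=3. No two conflicting variables share a register.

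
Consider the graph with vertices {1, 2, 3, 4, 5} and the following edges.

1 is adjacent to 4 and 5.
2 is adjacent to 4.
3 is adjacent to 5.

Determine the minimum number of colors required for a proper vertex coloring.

2

2 and 4 are adjacent, so at least 2 colors are needed.
2 colors suffice: color a → {4, 5}; color b → {1, 2, 3}. No two adjacent vertices share a color.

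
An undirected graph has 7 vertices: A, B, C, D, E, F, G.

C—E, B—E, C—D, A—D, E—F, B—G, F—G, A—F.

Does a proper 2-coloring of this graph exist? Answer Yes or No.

The cycle D-C-E-F-A-D has odd length 5, so it cannot be 2-colored; at least 3 colors are needed.
So 2 colors are not enough.

No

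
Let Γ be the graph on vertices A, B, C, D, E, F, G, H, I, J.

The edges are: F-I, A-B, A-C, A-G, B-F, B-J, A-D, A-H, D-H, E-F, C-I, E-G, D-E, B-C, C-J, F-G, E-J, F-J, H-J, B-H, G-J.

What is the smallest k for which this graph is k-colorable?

4

E, F, G, J form a clique, so at least 4 colors are needed.
4 colors suffice: A=red, B=green, C=blue, D=yellow, E=green, F=blue, G=yellow, H=blue, I=red, J=red. Each edge has distinct colors on its endpoints.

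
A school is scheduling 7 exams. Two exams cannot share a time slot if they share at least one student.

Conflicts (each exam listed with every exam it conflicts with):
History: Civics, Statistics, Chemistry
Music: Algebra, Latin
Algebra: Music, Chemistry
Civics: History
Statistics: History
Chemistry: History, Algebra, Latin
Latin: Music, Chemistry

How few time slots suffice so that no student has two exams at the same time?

Music and Algebra conflict, so at least 2 time slots are needed.
A valid assignment using 2 time slots: History=2, Music=1, Algebra=2, Civics=1, Statistics=1, Chemistry=1, Latin=2. Every pair that conflicts lands in different time slots.

2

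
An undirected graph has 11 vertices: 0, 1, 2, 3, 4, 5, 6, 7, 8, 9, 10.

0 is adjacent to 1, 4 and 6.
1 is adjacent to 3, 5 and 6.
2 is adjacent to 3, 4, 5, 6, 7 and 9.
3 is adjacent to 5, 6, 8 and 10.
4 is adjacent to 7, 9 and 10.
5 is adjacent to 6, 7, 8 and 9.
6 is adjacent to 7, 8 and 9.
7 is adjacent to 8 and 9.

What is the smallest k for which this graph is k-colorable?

2, 5, 6, 7, 9 are mutually adjacent (a clique of size 5), so at least 5 colors are needed.
5 colors suffice: color red → {4, 6}; color blue → {0, 5, 10}; color green → {1, 2, 8}; color yellow → {3, 7}; color purple → {9}. No two adjacent vertices share a color.

5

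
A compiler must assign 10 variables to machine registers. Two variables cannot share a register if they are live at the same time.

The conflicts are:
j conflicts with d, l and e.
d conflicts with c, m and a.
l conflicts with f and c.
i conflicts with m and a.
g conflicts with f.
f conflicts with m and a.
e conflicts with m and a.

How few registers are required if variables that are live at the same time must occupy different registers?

3

The cycle f-l-c-d-a-f has odd length 5, so it cannot be 2-colored; at least 3 registers are needed.
A valid assignment using 3 registers: j=3, d=2, l=1, i=2, g=1, f=2, e=2, c=3, m=1, a=1. Every pair that conflicts lands in different registers.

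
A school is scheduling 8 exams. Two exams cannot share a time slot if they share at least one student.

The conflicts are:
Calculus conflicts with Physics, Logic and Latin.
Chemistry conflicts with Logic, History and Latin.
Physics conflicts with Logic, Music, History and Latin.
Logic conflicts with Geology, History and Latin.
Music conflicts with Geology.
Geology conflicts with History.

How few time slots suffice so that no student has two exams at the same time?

4

Calculus, Physics, Logic, Latin are mutually in conflict, so at least 4 time slots are needed.
4 time slots suffice: time slot 1 → {Logic, Music}; time slot 2 → {Chemistry, Physics, Geology}; time slot 3 → {History, Latin}; time slot 4 → {Calculus}. Each listed conflict is separated.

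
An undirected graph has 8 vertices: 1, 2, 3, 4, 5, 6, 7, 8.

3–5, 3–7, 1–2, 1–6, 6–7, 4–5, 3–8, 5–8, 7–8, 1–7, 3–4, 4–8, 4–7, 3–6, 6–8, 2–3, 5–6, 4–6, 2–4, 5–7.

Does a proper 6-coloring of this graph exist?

The chromatic number is 6. 3, 4, 5, 6, 7, 8 are mutually adjacent (a clique of size 6), so at least 6 colors are needed.
6 colors suffice: color a → {2, 7}; color b → {1, 4}; color c → {3}; color d → {6}; color e → {8}; color f → {5}.
That is already a proper 6-coloring.

Yes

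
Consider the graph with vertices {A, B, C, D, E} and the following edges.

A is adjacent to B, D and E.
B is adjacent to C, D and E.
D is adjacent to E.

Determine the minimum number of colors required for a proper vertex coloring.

A, B, D, E are mutually adjacent (a clique of size 4), so at least 4 colors are needed.
One proper 4-coloring: A=4, B=1, C=2, D=2, E=3. Every edge joins two different colors.

4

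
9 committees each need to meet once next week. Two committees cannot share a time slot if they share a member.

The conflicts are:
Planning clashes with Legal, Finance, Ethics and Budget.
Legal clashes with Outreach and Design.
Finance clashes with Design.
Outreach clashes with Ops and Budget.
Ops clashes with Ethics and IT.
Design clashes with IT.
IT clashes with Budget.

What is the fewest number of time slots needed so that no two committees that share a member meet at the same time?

3

The cycle Legal-Outreach-Ops-Ethics-Planning-Legal has odd length 5, so it cannot be 2-colored; at least 3 time slots are needed.
3 time slots suffice: Planning=1, Legal=2, Finance=2, Outreach=3, Ops=1, Ethics=2, Design=1, IT=3, Budget=2. No two conflicting committees share a time slot.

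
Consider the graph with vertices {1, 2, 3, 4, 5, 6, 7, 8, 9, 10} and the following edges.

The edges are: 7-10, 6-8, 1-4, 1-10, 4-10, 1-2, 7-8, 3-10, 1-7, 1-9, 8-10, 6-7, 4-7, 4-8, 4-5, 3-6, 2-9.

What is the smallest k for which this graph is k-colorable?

4

1, 4, 7, 10 are mutually adjacent (a clique of size 4), so at least 4 colors are needed.
A valid assignment using 4 colors: 1=blue, 2=red, 3=blue, 4=green, 5=red, 6=red, 7=yellow, 8=blue, 9=green, 10=red. No two adjacent vertices share a color.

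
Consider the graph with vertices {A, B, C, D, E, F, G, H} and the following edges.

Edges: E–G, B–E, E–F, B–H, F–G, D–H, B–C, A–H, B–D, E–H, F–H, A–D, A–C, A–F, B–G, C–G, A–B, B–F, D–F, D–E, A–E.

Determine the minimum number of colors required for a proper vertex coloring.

6

A, B, D, E, F, H are pairwise adjacent (a clique of size 6), so at least 6 colors are needed.
A valid assignment using 6 colors: A=2, B=1, C=3, D=6, E=3, F=4, G=2, H=5. Every edge joins two different colors.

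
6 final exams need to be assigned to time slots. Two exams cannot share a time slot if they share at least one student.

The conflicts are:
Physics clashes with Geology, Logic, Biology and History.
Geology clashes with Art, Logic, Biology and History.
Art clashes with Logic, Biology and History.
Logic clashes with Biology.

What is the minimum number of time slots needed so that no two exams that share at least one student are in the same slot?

4

Physics, Geology, Logic, Biology all conflict with each other, so at least 4 time slots are needed.
Using 4 time slots: Physics=2, Geology=1, Art=2, Logic=4, Biology=3, History=3. Every pair that conflicts lands in different time slots.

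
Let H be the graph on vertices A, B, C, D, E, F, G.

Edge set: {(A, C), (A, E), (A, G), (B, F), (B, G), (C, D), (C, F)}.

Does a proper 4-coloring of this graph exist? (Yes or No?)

The chromatic number is 3. The cycle A-G-B-F-C-A has odd length 5, so it cannot be 2-colored; at least 3 colors are needed.
3 colors suffice: color 1 → {B, C, E}; color 2 → {A, D, F}; color 3 → {G}.
Since 4 ≥ 3, a proper 4-coloring certainly exists.

Yes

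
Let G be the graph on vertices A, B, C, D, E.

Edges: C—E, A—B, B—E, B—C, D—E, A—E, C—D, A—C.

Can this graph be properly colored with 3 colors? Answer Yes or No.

No

A, B, C, E form a clique, so at least 4 colors are needed.
So 3 colors are not enough.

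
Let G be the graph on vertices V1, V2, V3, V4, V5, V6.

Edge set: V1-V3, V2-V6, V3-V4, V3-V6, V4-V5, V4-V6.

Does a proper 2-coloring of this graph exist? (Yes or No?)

V3, V4, V6 are mutually adjacent, so at least 3 colors are needed.
So 2 colors are not enough.

No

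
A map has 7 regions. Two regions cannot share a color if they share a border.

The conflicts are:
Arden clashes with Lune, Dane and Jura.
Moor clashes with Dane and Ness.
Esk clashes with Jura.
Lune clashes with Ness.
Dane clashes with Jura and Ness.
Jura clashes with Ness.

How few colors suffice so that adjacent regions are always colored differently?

3

Arden, Dane, Jura are mutually in conflict, so at least 3 colors are needed.
A valid assignment using 3 colors: Arden=3, Moor=2, Esk=1, Lune=1, Dane=1, Jura=2, Ness=3. Each listed conflict is separated.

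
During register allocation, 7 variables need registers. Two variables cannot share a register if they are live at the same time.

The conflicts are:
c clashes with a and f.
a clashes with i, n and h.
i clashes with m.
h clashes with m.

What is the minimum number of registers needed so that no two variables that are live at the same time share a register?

2

a and i conflict, so at least 2 registers are needed.
A valid assignment using 2 registers: c=2, a=1, i=2, n=2, f=1, h=2, m=1. No two conflicting variables share a register.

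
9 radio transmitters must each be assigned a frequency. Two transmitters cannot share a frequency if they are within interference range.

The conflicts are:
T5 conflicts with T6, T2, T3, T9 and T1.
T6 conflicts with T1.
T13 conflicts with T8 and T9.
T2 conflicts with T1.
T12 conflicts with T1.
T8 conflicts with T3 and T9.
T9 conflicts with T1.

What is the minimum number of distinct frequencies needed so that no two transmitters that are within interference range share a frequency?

3

T5, T2, T1 pairwise conflict, so at least 3 frequencies are needed.
3 frequencies suffice: T5=2, T6=3, T13=2, T2=3, T12=2, T8=1, T3=3, T9=3, T1=1. Every pair that conflicts lands in different frequencies.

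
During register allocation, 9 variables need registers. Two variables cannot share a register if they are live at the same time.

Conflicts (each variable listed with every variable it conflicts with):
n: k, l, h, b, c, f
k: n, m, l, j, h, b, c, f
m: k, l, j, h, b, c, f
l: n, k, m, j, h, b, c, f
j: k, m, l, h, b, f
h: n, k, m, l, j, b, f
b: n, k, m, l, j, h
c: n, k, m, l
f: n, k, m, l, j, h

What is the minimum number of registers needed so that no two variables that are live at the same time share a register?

6

k, m, l, j, h, f all conflict with each other, so at least 6 registers are needed.
Using 6 registers: n=4, k=2, m=4, l=1, j=5, h=3, b=6, c=3, f=6. Each listed conflict is separated.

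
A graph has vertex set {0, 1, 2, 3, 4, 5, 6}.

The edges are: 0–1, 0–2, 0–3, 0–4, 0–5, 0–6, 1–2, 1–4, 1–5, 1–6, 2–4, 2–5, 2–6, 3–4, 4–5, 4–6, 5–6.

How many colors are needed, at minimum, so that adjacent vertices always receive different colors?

0, 1, 2, 4, 5, 6 form a clique, so at least 6 colors are needed.
6 colors suffice: color a → {4}; color b → {0}; color c → {3, 5}; color d → {1}; color e → {6}; color f → {2}. Each edge has distinct colors on its endpoints.

6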